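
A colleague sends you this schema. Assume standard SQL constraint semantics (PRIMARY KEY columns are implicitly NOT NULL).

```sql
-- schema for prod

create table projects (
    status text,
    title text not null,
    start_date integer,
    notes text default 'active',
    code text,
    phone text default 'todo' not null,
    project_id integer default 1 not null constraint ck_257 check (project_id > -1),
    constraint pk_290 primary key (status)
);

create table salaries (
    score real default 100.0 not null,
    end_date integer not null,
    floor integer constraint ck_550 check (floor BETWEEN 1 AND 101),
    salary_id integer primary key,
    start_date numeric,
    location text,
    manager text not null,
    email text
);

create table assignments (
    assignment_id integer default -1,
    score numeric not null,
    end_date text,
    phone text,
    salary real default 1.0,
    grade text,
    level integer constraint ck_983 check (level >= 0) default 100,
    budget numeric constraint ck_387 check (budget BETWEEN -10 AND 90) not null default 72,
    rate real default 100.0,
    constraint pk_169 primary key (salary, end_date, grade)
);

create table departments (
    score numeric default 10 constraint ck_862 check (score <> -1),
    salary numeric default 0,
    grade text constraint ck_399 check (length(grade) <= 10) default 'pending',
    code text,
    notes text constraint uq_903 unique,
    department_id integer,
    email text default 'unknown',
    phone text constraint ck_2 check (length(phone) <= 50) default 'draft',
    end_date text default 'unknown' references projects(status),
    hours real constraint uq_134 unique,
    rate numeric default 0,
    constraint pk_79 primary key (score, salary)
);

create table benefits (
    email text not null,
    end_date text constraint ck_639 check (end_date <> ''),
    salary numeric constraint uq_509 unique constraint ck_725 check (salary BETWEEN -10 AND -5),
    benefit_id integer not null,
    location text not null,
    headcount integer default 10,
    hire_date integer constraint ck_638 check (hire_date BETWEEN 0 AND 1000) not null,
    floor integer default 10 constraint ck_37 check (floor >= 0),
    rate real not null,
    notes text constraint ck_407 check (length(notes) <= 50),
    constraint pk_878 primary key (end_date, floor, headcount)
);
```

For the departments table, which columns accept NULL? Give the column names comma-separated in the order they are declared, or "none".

grade, code, notes, department_id, email, phone, end_date, hours, rate

- score: part of the PRIMARY KEY, which implies NOT NULL → not nullable.
- salary: part of the PRIMARY KEY, which implies NOT NULL → not nullable.
- grade: CHECK does not forbid NULL (a CHECK constraint passes when its expression is NULL) → nullable.
- code: no NOT NULL constraint applies → nullable.
- notes: UNIQUE does not imply NOT NULL → nullable.
- department_id: no NOT NULL constraint applies → nullable.
- email: DEFAULT only fills an omitted column; an explicit NULL is still allowed → nullable.
- phone: CHECK does not forbid NULL (a CHECK constraint passes when its expression is NULL) → nullable.
- end_date: a foreign key column may be NULL unless separately constrained → nullable.
- hours: UNIQUE does not imply NOT NULL → nullable.
- rate: DEFAULT only fills an omitted column; an explicit NULL is still allowed → nullable.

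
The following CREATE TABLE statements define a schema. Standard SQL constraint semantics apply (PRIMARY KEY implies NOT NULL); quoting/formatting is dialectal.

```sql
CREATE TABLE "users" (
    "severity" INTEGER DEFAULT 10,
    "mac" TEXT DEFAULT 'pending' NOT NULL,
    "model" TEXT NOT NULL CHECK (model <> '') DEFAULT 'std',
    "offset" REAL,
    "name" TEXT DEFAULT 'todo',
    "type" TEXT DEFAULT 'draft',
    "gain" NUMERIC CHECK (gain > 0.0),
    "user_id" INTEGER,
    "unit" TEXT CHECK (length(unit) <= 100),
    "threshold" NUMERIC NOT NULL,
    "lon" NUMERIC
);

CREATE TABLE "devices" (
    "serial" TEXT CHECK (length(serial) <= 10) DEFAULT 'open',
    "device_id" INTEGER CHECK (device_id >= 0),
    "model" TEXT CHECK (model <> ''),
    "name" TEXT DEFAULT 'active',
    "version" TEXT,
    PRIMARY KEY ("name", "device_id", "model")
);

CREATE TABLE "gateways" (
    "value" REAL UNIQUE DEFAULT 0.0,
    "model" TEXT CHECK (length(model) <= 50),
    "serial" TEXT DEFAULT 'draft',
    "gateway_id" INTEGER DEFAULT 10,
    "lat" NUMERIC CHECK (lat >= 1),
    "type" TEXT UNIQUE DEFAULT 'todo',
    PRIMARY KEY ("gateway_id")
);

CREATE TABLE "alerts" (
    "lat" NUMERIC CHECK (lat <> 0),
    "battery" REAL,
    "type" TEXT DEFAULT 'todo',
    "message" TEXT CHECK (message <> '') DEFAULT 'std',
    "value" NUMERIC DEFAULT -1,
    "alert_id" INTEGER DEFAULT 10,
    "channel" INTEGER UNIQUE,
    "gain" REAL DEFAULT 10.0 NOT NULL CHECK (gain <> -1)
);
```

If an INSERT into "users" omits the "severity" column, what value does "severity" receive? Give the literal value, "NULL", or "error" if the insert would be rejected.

severity has an explicit DEFAULT 10.
When the column is omitted from an INSERT, that default is used.

10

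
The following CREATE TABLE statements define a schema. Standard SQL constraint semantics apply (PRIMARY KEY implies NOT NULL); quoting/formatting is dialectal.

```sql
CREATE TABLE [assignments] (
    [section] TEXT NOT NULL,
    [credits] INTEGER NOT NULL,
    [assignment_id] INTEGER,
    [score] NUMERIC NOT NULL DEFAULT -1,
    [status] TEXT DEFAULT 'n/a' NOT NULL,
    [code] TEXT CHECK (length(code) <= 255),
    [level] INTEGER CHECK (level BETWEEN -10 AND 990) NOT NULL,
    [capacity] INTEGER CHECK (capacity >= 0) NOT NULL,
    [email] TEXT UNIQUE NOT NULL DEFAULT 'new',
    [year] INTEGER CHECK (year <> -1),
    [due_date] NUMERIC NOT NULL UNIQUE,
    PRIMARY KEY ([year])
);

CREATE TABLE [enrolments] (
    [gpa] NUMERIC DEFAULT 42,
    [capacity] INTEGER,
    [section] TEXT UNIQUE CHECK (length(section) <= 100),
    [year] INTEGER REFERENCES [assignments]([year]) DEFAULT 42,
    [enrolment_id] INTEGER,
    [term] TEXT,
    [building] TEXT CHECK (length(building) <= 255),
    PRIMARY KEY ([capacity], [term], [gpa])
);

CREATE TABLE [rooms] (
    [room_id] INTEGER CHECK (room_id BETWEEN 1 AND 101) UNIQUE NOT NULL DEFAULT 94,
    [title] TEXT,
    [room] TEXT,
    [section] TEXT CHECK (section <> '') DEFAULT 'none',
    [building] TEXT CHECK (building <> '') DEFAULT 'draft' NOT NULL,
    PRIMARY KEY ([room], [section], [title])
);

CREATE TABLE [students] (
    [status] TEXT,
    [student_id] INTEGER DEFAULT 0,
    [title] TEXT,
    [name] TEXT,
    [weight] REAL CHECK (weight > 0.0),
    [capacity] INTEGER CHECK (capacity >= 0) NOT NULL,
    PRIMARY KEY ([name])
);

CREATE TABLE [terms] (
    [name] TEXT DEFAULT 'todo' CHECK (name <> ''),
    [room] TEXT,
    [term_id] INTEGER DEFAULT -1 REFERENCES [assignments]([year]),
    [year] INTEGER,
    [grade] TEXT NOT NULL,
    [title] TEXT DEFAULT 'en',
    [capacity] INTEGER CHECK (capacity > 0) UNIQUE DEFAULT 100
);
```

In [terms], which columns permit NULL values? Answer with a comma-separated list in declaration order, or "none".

- name: CHECK does not forbid NULL (a CHECK constraint passes when its expression is NULL) → nullable.
- room: no NOT NULL constraint applies → nullable.
- term_id: a foreign key column may be NULL unless separately constrained → nullable.
- year: no NOT NULL constraint applies → nullable.
- grade: declared NOT NULL → not nullable.
- title: DEFAULT only fills an omitted column; an explicit NULL is still allowed → nullable.
- capacity: CHECK does not forbid NULL (a CHECK constraint passes when its expression is NULL) → nullable.

name, room, term_id, year, title, capacity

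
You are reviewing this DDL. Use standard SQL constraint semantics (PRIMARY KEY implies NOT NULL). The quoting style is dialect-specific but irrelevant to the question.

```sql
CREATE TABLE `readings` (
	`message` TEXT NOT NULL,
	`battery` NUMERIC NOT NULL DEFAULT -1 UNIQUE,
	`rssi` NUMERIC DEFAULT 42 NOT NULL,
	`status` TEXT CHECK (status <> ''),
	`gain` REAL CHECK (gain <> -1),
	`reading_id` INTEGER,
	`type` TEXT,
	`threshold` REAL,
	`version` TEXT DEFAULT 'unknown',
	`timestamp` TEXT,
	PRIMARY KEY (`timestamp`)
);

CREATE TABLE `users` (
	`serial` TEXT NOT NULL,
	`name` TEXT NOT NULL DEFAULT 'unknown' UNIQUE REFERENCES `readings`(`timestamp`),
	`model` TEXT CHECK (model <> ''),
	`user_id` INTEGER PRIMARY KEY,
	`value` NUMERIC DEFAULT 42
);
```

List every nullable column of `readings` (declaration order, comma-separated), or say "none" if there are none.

- message: declared NOT NULL → not nullable.
- battery: declared NOT NULL → not nullable.
- rssi: declared NOT NULL → not nullable.
- status: CHECK does not forbid NULL (a CHECK constraint passes when its expression is NULL) → nullable.
- gain: CHECK does not forbid NULL (a CHECK constraint passes when its expression is NULL) → nullable.
- reading_id: no NOT NULL constraint applies → nullable.
- type: no NOT NULL constraint applies → nullable.
- threshold: no NOT NULL constraint applies → nullable.
- version: DEFAULT only fills an omitted column; an explicit NULL is still allowed → nullable.
- timestamp: part of the PRIMARY KEY, which implies NOT NULL → not nullable.

status, gain, reading_id, type, threshold, version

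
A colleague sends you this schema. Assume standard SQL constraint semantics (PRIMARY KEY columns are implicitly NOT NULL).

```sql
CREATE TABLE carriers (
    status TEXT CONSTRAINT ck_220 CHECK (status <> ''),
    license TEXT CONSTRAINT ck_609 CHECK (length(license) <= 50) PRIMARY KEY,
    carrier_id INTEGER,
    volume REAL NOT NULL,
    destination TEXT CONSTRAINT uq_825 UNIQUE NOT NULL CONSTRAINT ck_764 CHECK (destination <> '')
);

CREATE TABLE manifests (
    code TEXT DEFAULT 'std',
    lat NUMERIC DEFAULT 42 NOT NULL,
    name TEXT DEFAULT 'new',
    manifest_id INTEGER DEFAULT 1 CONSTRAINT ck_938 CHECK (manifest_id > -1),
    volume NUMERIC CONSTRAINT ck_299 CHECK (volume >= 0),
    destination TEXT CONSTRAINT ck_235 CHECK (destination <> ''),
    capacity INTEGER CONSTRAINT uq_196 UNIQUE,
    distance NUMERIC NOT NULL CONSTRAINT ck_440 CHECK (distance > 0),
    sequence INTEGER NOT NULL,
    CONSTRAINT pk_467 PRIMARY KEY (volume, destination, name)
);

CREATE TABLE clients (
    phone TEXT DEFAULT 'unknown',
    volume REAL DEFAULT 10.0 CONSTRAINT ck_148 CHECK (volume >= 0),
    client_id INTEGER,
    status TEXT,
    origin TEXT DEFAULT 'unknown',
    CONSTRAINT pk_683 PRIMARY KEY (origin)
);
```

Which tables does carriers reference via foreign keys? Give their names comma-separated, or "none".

No column in carriers has a REFERENCES clause.

none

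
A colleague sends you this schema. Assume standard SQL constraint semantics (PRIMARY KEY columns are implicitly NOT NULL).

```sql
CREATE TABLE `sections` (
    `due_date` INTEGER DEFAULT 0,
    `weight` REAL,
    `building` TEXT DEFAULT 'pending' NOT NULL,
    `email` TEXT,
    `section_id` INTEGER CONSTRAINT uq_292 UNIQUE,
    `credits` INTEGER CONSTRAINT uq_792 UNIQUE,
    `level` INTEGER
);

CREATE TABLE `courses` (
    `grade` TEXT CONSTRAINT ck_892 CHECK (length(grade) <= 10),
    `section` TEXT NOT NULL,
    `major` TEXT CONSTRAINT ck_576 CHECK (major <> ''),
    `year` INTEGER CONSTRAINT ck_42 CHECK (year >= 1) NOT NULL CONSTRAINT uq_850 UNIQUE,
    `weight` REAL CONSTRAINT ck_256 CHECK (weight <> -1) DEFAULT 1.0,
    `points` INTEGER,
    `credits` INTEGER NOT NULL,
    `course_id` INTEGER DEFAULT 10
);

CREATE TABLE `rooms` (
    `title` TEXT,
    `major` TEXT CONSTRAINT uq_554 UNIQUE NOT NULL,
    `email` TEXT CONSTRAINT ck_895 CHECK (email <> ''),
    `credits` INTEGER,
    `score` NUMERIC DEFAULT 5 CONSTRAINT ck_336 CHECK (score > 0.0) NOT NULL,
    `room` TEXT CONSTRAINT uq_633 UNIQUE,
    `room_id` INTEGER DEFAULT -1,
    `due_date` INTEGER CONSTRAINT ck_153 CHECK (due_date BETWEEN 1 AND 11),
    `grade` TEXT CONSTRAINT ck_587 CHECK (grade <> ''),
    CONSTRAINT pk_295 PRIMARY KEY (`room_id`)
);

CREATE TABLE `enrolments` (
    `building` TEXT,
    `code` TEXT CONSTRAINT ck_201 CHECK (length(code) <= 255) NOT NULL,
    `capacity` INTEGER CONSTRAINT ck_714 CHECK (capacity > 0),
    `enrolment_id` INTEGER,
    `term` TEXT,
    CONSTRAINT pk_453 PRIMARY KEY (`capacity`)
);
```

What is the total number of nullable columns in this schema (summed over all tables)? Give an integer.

20

sections: 6 nullable (due_date, weight, email, section_id, credits, level — PK none and explicit NOT NULL columns excluded).
courses: 5 nullable (grade, major, weight, points, course_id — PK none and explicit NOT NULL columns excluded).
rooms: 6 nullable (title, email, credits, room, due_date, grade — PK (room_id) and explicit NOT NULL columns excluded).
enrolments: 3 nullable (building, enrolment_id, term — PK (capacity) and explicit NOT NULL columns excluded).
Total: 6 + 5 + 6 + 3 = 20.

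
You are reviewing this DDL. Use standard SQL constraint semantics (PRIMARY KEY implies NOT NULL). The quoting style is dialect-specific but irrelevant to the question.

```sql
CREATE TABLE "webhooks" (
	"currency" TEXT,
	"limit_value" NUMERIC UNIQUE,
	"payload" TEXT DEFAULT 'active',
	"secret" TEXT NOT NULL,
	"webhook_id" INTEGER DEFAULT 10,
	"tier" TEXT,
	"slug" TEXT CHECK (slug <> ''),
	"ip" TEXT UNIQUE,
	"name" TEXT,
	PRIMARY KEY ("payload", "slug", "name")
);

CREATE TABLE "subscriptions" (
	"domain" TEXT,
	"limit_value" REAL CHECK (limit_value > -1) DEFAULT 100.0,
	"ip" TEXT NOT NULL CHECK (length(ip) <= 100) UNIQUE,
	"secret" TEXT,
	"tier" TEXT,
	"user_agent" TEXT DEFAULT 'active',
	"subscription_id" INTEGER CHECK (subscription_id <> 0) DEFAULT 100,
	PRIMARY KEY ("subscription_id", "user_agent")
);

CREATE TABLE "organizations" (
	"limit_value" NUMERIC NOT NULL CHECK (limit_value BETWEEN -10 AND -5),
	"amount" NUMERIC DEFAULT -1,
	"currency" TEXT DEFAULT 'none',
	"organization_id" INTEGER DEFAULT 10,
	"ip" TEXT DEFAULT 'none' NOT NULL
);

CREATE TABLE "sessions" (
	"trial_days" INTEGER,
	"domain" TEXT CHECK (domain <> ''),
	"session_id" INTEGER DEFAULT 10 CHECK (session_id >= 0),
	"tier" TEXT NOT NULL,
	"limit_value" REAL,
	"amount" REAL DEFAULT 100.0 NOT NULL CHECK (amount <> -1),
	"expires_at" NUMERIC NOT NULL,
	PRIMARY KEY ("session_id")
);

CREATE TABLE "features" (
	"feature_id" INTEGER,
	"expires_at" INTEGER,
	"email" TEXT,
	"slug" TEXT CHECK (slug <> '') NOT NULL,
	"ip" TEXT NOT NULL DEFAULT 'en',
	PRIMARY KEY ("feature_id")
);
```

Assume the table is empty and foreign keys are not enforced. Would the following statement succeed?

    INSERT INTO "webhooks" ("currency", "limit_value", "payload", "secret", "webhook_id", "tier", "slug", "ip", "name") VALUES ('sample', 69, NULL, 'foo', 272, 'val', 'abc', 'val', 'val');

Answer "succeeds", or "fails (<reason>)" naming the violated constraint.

fails (NOT NULL on payload)

payload is explicitly set to NULL, but payload is part of the PRIMARY KEY (implied NOT NULL).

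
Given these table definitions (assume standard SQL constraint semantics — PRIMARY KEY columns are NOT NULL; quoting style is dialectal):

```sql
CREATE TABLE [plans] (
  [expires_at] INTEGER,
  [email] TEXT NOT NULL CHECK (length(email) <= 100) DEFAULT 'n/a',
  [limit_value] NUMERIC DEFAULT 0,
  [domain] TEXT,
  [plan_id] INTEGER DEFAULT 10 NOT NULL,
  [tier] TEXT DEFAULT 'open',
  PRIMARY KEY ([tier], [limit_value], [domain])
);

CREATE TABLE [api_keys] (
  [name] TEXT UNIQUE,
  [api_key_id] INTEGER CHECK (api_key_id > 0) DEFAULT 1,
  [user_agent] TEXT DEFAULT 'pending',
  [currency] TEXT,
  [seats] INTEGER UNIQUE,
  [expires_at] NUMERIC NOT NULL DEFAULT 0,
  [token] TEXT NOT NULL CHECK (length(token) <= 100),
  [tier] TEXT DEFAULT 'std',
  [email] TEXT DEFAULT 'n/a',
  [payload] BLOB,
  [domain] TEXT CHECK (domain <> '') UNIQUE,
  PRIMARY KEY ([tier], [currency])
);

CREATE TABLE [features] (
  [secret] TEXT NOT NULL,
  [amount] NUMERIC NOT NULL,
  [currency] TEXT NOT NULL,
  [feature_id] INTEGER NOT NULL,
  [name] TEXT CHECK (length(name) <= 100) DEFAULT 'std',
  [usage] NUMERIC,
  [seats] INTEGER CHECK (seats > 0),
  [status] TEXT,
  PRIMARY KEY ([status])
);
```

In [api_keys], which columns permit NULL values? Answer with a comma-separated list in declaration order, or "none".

name, api_key_id, user_agent, seats, email, payload, domain

- name: UNIQUE does not imply NOT NULL → nullable.
- api_key_id: CHECK does not forbid NULL (a CHECK constraint passes when its expression is NULL) → nullable.
- user_agent: DEFAULT only fills an omitted column; an explicit NULL is still allowed → nullable.
- currency: part of the PRIMARY KEY, which implies NOT NULL → not nullable.
- seats: UNIQUE does not imply NOT NULL → nullable.
- expires_at: declared NOT NULL → not nullable.
- token: declared NOT NULL → not nullable.
- tier: part of the PRIMARY KEY, which implies NOT NULL → not nullable.
- email: DEFAULT only fills an omitted column; an explicit NULL is still allowed → nullable.
- payload: no NOT NULL constraint applies → nullable.
- domain: CHECK does not forbid NULL (a CHECK constraint passes when its expression is NULL) → nullable.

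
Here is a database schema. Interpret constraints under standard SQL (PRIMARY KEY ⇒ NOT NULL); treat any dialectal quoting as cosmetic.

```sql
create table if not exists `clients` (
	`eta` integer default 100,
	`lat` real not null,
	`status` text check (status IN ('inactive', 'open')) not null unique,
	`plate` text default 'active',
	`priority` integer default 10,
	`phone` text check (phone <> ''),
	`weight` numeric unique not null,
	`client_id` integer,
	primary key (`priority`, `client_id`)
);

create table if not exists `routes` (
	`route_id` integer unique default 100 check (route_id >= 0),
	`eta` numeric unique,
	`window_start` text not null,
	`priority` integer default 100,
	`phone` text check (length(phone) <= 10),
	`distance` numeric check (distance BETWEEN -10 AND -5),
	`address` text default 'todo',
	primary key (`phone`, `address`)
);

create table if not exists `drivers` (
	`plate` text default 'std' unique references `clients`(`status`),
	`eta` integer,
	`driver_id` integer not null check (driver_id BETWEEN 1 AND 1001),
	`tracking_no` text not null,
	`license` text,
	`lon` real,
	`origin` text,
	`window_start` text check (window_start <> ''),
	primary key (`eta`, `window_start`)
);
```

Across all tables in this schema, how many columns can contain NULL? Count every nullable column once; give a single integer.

clients: 3 nullable (eta, plate, phone — PK (priority, client_id) and explicit NOT NULL columns excluded).
routes: 4 nullable (route_id, eta, priority, distance — PK (phone, address) and explicit NOT NULL columns excluded).
drivers: 4 nullable (plate, license, lon, origin — PK (eta, window_start) and explicit NOT NULL columns excluded).
Total: 3 + 4 + 4 = 11.

11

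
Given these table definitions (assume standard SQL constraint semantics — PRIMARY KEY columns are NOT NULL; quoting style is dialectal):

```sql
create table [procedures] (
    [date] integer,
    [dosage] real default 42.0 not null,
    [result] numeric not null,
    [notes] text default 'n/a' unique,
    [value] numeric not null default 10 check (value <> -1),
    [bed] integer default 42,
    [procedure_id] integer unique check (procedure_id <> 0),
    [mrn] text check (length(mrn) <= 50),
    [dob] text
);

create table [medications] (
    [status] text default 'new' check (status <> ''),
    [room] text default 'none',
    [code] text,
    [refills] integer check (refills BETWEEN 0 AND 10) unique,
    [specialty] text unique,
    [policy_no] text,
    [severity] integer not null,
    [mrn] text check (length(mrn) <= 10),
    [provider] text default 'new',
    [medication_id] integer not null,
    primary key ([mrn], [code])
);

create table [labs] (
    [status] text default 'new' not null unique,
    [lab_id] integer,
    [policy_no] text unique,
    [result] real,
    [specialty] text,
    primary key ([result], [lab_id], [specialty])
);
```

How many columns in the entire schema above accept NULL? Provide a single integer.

procedures: 6 nullable (date, notes, bed, procedure_id, mrn, dob — PK none and explicit NOT NULL columns excluded).
medications: 6 nullable (status, room, refills, specialty, policy_no, provider — PK (mrn, code) and explicit NOT NULL columns excluded).
labs: 1 nullable (policy_no — PK (result, lab_id, specialty) and explicit NOT NULL columns excluded).
Total: 6 + 6 + 1 = 13.

13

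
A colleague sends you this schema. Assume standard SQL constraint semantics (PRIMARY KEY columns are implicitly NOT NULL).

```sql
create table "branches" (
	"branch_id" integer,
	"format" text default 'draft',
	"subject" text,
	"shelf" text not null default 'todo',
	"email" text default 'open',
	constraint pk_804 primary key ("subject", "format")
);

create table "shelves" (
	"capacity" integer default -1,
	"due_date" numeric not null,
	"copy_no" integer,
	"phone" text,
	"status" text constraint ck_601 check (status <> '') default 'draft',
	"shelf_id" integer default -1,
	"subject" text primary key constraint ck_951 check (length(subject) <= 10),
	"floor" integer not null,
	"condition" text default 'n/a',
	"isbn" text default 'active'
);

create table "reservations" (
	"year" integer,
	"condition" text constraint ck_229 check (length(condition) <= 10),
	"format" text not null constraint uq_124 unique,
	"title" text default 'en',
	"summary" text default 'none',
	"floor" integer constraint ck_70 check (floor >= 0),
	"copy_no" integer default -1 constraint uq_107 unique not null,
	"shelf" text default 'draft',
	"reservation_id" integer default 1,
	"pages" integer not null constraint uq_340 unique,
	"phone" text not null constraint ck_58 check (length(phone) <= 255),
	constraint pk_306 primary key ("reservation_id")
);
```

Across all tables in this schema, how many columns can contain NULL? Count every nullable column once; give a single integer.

branches: 2 nullable (branch_id, email — PK (subject, format) and explicit NOT NULL columns excluded).
shelves: 7 nullable (capacity, copy_no, phone, status, shelf_id, condition, isbn — PK (subject) and explicit NOT NULL columns excluded).
reservations: 6 nullable (year, condition, title, summary, floor, shelf — PK (reservation_id) and explicit NOT NULL columns excluded).
Total: 2 + 7 + 6 = 15.

15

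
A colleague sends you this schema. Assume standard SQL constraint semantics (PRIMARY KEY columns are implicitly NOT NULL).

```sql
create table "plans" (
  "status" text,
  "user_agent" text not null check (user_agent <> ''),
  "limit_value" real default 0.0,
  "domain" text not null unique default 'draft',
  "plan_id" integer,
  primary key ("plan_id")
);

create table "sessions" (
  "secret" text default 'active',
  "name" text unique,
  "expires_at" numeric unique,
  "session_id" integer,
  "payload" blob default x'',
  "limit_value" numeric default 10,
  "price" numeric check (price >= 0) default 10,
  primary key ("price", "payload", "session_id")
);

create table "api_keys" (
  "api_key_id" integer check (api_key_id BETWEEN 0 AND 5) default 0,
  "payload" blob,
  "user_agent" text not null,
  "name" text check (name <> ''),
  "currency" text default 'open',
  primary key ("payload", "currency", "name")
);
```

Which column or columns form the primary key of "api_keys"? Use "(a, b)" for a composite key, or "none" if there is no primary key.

A table-level PRIMARY KEY clause names 3 columns: payload, currency, name.
This is a composite key — the combination is unique, not each column individually.

(payload, currency, name)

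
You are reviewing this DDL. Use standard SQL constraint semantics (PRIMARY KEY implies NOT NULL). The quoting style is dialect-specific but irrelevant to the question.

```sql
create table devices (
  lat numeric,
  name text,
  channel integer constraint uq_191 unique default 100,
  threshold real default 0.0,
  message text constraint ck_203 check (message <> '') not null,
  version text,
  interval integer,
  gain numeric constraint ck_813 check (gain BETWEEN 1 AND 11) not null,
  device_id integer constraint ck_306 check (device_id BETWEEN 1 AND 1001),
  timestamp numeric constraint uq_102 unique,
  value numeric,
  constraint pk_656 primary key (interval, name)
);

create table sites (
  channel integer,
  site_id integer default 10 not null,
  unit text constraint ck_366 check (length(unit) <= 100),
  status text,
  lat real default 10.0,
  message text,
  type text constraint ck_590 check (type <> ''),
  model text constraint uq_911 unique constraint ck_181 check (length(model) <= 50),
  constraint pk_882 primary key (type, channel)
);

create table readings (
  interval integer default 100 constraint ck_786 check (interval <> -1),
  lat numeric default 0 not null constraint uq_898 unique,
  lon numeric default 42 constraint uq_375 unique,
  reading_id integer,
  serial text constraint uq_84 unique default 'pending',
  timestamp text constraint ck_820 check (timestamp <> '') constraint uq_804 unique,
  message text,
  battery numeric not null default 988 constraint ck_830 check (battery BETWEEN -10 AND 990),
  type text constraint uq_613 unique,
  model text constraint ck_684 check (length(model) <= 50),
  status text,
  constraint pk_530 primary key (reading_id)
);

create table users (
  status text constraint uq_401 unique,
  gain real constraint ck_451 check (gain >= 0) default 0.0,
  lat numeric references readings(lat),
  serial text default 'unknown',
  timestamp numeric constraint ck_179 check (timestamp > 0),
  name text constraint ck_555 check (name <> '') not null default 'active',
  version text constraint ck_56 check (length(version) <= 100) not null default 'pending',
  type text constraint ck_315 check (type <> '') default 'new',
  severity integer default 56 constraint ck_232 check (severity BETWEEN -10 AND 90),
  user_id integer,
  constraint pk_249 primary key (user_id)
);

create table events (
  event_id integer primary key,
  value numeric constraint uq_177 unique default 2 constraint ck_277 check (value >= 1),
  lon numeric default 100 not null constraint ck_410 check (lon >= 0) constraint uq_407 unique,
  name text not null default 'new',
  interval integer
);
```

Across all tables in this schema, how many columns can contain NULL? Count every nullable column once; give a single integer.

29

devices: 7 nullable (lat, channel, threshold, version, device_id, timestamp, value — PK (interval, name) and explicit NOT NULL columns excluded).
sites: 5 nullable (unit, status, lat, message, model — PK (type, channel) and explicit NOT NULL columns excluded).
readings: 8 nullable (interval, lon, serial, timestamp, message, type, model, status — PK (reading_id) and explicit NOT NULL columns excluded).
users: 7 nullable (status, gain, lat, serial, timestamp, type, severity — PK (user_id) and explicit NOT NULL columns excluded).
events: 2 nullable (value, interval — PK (event_id) and explicit NOT NULL columns excluded).
Total: 7 + 5 + 8 + 7 + 2 = 29.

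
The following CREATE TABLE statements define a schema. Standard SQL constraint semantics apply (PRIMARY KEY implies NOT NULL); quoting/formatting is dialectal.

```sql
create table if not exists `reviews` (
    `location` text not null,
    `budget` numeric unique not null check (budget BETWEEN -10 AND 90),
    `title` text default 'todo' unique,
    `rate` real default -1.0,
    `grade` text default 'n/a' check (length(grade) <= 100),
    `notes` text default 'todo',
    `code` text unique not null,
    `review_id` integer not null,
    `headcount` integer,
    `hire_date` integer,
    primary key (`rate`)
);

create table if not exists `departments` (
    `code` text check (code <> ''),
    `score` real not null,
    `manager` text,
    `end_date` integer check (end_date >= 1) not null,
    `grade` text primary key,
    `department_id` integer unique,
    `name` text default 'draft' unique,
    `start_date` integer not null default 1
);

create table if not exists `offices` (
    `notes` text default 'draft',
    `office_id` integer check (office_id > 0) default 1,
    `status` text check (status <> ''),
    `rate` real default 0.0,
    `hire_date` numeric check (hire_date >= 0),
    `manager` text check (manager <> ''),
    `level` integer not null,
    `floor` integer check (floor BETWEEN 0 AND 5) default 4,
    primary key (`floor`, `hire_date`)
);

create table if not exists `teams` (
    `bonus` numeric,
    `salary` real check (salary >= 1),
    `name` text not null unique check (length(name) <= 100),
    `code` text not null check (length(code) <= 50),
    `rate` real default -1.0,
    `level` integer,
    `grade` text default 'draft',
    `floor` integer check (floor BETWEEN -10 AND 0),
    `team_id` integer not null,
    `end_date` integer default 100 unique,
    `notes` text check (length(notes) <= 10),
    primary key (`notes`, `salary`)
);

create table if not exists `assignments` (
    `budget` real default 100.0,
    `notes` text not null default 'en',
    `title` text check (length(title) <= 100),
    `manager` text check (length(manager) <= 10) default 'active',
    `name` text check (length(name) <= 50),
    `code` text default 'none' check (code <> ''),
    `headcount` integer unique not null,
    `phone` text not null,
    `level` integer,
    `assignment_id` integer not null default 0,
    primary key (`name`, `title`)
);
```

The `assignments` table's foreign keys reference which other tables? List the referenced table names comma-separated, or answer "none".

No column in assignments has a REFERENCES clause.

none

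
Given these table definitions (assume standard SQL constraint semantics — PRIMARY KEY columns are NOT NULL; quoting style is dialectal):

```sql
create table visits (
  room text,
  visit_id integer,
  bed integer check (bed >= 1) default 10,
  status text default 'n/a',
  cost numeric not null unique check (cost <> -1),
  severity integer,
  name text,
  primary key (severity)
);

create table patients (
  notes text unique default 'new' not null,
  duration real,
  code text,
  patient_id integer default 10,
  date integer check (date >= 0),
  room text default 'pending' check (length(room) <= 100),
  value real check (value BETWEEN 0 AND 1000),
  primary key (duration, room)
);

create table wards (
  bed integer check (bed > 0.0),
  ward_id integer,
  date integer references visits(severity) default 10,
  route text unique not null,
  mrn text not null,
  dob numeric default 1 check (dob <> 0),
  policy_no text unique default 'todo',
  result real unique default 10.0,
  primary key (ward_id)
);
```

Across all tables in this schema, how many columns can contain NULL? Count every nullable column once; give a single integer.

visits: 5 nullable (room, visit_id, bed, status, name — PK (severity) and explicit NOT NULL columns excluded).
patients: 4 nullable (code, patient_id, date, value — PK (duration, room) and explicit NOT NULL columns excluded).
wards: 5 nullable (bed, date, dob, policy_no, result — PK (ward_id) and explicit NOT NULL columns excluded).
Total: 5 + 4 + 5 = 14.

14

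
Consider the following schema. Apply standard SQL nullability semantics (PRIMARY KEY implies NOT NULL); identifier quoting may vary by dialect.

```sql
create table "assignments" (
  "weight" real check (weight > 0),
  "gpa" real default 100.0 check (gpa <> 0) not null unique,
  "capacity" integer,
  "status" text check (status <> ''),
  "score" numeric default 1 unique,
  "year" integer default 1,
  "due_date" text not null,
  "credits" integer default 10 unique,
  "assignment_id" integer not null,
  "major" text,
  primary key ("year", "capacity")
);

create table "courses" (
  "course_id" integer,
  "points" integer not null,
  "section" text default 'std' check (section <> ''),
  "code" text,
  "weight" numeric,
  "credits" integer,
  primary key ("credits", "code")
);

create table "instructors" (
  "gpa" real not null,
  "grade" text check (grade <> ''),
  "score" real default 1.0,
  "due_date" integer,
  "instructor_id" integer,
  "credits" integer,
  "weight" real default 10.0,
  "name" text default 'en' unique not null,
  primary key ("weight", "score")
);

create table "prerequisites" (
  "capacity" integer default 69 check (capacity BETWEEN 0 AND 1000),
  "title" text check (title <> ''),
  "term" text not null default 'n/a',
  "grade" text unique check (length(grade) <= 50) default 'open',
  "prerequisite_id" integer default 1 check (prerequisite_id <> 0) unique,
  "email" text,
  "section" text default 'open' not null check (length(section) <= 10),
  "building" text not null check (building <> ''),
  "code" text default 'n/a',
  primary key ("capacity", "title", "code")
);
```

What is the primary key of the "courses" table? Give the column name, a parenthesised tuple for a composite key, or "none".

A table-level PRIMARY KEY clause names 2 columns: credits, code.
This is a composite key — the combination is unique, not each column individually.

(credits, code)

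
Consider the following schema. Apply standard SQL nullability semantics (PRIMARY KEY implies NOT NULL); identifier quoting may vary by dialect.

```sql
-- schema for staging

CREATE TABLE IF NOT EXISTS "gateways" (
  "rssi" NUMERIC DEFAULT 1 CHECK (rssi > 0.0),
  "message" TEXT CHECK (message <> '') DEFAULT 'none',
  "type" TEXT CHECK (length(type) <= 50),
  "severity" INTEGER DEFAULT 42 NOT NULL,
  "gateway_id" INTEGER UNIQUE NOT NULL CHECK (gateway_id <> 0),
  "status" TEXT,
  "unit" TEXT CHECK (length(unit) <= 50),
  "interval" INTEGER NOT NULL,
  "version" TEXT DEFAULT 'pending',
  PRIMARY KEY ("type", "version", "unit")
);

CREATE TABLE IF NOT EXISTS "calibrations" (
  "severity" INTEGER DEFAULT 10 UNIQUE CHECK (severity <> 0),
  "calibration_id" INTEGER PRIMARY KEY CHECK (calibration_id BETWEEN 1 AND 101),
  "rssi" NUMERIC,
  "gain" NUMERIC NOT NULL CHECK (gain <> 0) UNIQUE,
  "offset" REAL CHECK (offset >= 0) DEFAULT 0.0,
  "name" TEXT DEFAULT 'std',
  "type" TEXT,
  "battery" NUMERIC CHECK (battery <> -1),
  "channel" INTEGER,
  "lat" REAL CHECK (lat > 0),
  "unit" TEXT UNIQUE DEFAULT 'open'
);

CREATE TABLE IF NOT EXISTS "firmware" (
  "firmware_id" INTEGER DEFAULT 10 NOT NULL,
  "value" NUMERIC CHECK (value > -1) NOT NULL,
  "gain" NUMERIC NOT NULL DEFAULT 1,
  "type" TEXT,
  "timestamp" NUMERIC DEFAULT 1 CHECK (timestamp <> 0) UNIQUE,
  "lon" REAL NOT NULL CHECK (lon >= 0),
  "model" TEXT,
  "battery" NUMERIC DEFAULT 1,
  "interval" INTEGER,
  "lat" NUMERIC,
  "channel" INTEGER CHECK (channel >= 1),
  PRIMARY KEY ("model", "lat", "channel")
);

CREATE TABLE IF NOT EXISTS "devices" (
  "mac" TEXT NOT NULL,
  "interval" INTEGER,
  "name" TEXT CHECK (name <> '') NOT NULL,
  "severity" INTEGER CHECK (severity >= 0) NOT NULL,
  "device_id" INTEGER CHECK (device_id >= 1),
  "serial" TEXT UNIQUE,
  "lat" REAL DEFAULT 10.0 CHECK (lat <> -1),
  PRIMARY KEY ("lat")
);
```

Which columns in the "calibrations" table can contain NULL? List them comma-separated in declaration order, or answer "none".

severity, rssi, offset, name, type, battery, channel, lat, unit

- severity: CHECK does not forbid NULL (a CHECK constraint passes when its expression is NULL) → nullable.
- calibration_id: part of the PRIMARY KEY, which implies NOT NULL → not nullable.
- rssi: no NOT NULL constraint applies → nullable.
- gain: declared NOT NULL → not nullable.
- offset: CHECK does not forbid NULL (a CHECK constraint passes when its expression is NULL) → nullable.
- name: DEFAULT only fills an omitted column; an explicit NULL is still allowed → nullable.
- type: no NOT NULL constraint applies → nullable.
- battery: CHECK does not forbid NULL (a CHECK constraint passes when its expression is NULL) → nullable.
- channel: no NOT NULL constraint applies → nullable.
- lat: CHECK does not forbid NULL (a CHECK constraint passes when its expression is NULL) → nullable.
- unit: UNIQUE does not imply NOT NULL → nullable.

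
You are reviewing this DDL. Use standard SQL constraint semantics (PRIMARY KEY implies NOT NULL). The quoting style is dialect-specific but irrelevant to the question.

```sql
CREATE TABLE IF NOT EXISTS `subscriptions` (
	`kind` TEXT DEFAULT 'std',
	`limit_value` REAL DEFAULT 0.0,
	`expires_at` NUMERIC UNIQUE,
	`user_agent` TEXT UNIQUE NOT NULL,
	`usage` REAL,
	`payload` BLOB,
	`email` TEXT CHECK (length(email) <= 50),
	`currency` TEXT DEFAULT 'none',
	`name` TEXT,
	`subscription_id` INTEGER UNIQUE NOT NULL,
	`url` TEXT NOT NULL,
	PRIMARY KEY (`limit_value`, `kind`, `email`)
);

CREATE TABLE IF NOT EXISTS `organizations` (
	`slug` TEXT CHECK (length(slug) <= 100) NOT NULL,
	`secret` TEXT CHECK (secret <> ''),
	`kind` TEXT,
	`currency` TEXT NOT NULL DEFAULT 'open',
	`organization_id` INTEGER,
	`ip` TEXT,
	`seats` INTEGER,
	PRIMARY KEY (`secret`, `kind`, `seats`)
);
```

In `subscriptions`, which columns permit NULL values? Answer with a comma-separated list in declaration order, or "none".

- kind: part of the PRIMARY KEY, which implies NOT NULL → not nullable.
- limit_value: part of the PRIMARY KEY, which implies NOT NULL → not nullable.
- expires_at: UNIQUE does not imply NOT NULL → nullable.
- user_agent: declared NOT NULL → not nullable.
- usage: no NOT NULL constraint applies → nullable.
- payload: no NOT NULL constraint applies → nullable.
- email: part of the PRIMARY KEY, which implies NOT NULL → not nullable.
- currency: DEFAULT only fills an omitted column; an explicit NULL is still allowed → nullable.
- name: no NOT NULL constraint applies → nullable.
- subscription_id: declared NOT NULL → not nullable.
- url: declared NOT NULL → not nullable.

expires_at, usage, payload, currency, name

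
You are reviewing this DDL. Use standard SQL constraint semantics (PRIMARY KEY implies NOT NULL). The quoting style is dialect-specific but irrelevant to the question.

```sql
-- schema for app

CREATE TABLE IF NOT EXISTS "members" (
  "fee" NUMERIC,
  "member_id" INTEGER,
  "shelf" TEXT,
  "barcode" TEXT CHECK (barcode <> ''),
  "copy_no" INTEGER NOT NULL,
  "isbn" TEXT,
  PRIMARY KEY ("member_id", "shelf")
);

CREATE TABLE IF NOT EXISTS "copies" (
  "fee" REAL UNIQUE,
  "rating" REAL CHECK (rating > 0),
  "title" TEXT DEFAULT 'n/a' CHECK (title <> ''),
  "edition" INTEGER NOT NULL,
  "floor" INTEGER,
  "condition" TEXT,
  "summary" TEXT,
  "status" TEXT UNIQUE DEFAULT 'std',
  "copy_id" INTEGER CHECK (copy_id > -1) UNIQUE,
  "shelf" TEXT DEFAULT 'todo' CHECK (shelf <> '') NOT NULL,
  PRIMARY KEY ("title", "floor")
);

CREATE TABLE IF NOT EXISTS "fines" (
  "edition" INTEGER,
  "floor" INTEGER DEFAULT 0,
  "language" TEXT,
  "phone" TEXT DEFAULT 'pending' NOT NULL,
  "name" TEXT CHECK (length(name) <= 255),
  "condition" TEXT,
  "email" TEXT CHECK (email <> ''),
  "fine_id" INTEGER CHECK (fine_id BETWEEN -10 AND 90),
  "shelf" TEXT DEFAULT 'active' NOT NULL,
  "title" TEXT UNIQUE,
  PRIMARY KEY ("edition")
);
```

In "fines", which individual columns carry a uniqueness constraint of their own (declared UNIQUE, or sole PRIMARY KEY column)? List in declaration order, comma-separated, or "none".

- edition: single-column PRIMARY KEY → unique.
- floor: no UNIQUE or single-column PK constraint.
- language: no UNIQUE or single-column PK constraint.
- phone: no UNIQUE or single-column PK constraint.
- name: no UNIQUE or single-column PK constraint.
- condition: no UNIQUE or single-column PK constraint.
- email: no UNIQUE or single-column PK constraint.
- fine_id: no UNIQUE or single-column PK constraint.
- shelf: no UNIQUE or single-column PK constraint.
- title: declared UNIQUE → unique.

edition, title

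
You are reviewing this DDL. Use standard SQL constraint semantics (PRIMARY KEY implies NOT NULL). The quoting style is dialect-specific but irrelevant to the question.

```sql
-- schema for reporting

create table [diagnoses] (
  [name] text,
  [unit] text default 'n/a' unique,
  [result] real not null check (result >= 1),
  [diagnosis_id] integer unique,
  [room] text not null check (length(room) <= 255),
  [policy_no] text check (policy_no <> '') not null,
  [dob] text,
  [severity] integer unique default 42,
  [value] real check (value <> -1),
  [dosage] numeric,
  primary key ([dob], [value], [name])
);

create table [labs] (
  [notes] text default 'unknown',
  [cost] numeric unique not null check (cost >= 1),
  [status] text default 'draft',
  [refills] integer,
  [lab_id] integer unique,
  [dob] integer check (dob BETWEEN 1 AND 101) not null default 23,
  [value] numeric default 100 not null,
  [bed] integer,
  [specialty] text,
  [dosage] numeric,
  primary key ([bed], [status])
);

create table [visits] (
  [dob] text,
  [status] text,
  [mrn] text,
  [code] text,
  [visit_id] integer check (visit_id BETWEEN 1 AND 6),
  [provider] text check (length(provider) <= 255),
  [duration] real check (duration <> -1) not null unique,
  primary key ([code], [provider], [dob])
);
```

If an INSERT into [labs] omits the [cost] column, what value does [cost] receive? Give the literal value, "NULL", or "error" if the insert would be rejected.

cost has no DEFAULT clause.
Omitting it would insert NULL, but it is declared NOT NULL, so the INSERT fails.

error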